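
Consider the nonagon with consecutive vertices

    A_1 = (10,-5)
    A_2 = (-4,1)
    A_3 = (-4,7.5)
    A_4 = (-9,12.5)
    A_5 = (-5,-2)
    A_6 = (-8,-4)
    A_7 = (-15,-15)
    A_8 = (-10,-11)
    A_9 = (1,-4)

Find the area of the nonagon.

Cross-terms: -10, -26, 17.5, 80.5, 4, 60, 15, 51, 35  ⇒  Σ = 227
Area = |Σ|/2 = 113.5.

113.5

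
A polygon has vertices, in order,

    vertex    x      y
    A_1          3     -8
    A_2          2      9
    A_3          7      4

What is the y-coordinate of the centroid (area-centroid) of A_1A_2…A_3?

5/3

Apply the shoelace (surveyor's) formula. First the cross-terms c_i = x_i·y_{i+1} − x_{i+1}·y_i:
  43, -55, -68  ⇒  2A = -80, A = -40.
Then Σ (y_i + y_{i+1})·c_i = -400, so ȳ = -400 / (6·(-40)) = 5/3.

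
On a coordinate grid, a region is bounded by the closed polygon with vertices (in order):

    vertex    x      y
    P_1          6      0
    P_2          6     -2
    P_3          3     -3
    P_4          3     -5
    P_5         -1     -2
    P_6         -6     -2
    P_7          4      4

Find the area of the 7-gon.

Σ = (-12) + (-12) + (-6) + (-11) + (-10) + (-16) + (-24) = -91
Area = |Σ|/2 = 45.5.

45.5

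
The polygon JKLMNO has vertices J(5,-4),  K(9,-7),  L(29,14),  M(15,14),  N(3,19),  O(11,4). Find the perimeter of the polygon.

88

|JK| = √((4)² + (-3)²) = √25 = 5
|KL| = √((20)² + (21)²) = √841 = 29
|LM| = √((-14)² + (0)²) = √196 = 14
|MN| = √((-12)² + (5)²) = √169 = 13
|NO| = √((8)² + (-15)²) = √289 = 17
|OJ| = √((-6)² + (-8)²) = √100 = 10
Perimeter = 5 + 29 + 14 + 13 + 17 + 10 = 88.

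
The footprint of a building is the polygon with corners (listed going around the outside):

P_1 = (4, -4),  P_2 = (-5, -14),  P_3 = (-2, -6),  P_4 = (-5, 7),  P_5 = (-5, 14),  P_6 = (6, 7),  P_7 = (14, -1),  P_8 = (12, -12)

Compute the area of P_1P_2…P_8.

Σ = (-76) + (2) + (-44) + (-35) + (-119) + (-104) + (-156) + (0) = -532
Area = |Σ|/2 = 266.

266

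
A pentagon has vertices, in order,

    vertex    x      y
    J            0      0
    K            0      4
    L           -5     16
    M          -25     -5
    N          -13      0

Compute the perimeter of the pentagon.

72

|JK| = √((0)² + (4)²) = √16 = 4
|KL| = √((-5)² + (12)²) = √169 = 13
|LM| = √((-20)² + (-21)²) = √841 = 29
|MN| = √((12)² + (5)²) = √169 = 13
|NJ| = √((13)² + (0)²) = √169 = 13
Perimeter = 4 + 13 + 29 + 13 + 13 = 72.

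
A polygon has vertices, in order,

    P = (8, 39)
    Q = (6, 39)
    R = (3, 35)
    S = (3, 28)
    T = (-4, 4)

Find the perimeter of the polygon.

76

|PQ| = √((-2)² + (0)²) = √4 = 2
|QR| = √((-3)² + (-4)²) = √25 = 5
|RS| = √((0)² + (-7)²) = √49 = 7
|ST| = √((-7)² + (-24)²) = √625 = 25
|TP| = √((12)² + (35)²) = √1369 = 37
Perimeter = 2 + 5 + 7 + 25 + 37 = 76.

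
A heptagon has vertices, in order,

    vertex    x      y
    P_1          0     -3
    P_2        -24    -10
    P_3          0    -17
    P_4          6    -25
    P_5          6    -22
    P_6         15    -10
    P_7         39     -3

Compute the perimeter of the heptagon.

142

|P_1P_2| = √((-24)² + (-7)²) = √625 = 25
|P_2P_3| = √((24)² + (-7)²) = √625 = 25
|P_3P_4| = √((6)² + (-8)²) = √100 = 10
|P_4P_5| = √((0)² + (3)²) = √9 = 3
|P_5P_6| = √((9)² + (12)²) = √225 = 15
|P_6P_7| = √((24)² + (7)²) = √625 = 25
|P_7P_1| = √((-39)² + (0)²) = √1521 = 39
Perimeter = 25 + 25 + 10 + 3 + 15 + 25 + 39 = 142.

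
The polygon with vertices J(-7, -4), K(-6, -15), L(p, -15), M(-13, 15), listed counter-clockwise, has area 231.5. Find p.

The doubled signed area Σ (x_i y_{i+1} − x_{i+1} y_i) is linear in p.
With p=0 it equals 133; the coefficient of p is 30 (from the two edges through L).
So 30·p + 133 = 2·231.5 = 463 ⇒ p = 11.

11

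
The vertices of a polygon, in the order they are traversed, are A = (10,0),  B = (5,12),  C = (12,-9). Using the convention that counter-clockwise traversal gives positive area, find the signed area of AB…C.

Σ = (120) + (-189) + (90) = 21
Signed area = Σ/2 = 10.5 (positive ⇒ counter-clockwise traversal).

10.5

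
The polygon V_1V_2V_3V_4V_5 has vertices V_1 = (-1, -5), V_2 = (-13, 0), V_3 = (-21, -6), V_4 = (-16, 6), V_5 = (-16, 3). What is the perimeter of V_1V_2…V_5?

|V_1V_2| = √((-12)² + (5)²) = √169 = 13
|V_2V_3| = √((-8)² + (-6)²) = √100 = 10
|V_3V_4| = √((5)² + (12)²) = √169 = 13
|V_4V_5| = √((0)² + (-3)²) = √9 = 3
|V_5V_1| = √((15)² + (-8)²) = √289 = 17
Perimeter = 13 + 10 + 13 + 3 + 17 = 56.

56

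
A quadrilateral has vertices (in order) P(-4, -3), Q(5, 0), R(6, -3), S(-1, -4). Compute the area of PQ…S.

Apply Gauss's area formula: 2A = Σ (x_i·y_{i+1} − x_{i+1}·y_i), indices taken mod 4.
P→Q: (-4)(0) − (5)(-3) = 15
Q→R: (5)(-3) − (6)(0) = -15
R→S: (6)(-4) − (-1)(-3) = -27
S→P: (-1)(-3) − (-4)(-4) = -13
Σ = -40
Area = |Σ|/2 = 20.

20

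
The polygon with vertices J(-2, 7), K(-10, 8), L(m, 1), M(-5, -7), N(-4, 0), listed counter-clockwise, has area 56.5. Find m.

-8

Write out the shoelace sum; only the two edges meeting at L involve m:
2·Area = [((-10)·1 − m·8) + (m·(-7) − (-5)·1)] + -2
       = -15·m + -7 = 113
⇒ m = -8.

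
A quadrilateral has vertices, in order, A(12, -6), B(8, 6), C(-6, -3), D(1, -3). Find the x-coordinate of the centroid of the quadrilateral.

301/61

Apply the surveyor's formula. First the cross-terms c_i = x_i·y_{i+1} − x_{i+1}·y_i:
  120, 12, 21, 30  ⇒  2A = 183, A = 91.5.
Then Σ (x_i + x_{i+1})·c_i = 2709, so x̄ = 2709 / (6·91.5) = 301/61.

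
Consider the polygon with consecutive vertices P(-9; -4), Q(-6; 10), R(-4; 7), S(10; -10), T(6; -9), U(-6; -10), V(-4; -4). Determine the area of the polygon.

163

Apply the shoelace formula: 2A = Σ (x_i·y_{i+1} − x_{i+1}·y_i), indices taken mod 7.
Cross-terms: -114, -2, -30, -30, -114, -16, -20  ⇒  Σ = -326
Area = |Σ|/2 = 163.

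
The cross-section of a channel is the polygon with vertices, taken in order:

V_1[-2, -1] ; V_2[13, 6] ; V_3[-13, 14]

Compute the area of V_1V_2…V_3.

Apply Gauss's area formula: 2A = Σ (x_i·y_{i+1} − x_{i+1}·y_i), indices taken mod 3.
Cross-terms: 1, 260, 41  ⇒  Σ = 302
Area = |Σ|/2 = 151.

151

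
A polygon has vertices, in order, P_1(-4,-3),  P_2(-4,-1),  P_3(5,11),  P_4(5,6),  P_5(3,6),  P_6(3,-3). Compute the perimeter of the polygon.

40

|P_1P_2| = √((0)² + (2)²) = √4 = 2
|P_2P_3| = √((9)² + (12)²) = √225 = 15
|P_3P_4| = √((0)² + (-5)²) = √25 = 5
|P_4P_5| = √((-2)² + (0)²) = √4 = 2
|P_5P_6| = √((0)² + (-9)²) = √81 = 9
|P_6P_1| = √((-7)² + (0)²) = √49 = 7
Perimeter = 2 + 15 + 5 + 2 + 9 + 7 = 40.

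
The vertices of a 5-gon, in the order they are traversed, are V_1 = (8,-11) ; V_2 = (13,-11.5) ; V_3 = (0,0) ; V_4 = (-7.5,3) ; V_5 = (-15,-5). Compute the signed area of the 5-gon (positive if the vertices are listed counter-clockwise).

Σ = (51) + (0) + (0) + (82.5) + (205) = 338.5
Signed area = Σ/2 = 169.25 (positive ⇒ counter-clockwise traversal).

169.25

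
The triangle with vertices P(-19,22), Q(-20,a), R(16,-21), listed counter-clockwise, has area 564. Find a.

-9

The doubled signed area Σ (x_i y_{i+1} − x_{i+1} y_i) is linear in a.
With a=0 it equals 813; the coefficient of a is -35 (from the two edges through Q).
So -35·a + 813 = 2·564 = 1128 ⇒ a = -9.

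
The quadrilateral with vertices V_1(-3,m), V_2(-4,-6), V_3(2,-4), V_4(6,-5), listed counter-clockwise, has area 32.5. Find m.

Write out the shoelace sum; only the two edges meeting at V_1 involve m:
2·Area = [(6·m − (-3)·(-5)) + ((-3)·(-6) − (-4)·m)] + 42
       = 10·m + 45 = 65
⇒ m = 2.

2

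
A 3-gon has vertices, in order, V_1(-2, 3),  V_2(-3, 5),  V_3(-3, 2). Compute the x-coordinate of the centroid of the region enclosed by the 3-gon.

-8/3

Apply Gauss's area formula. First the cross-terms c_i = x_i·y_{i+1} − x_{i+1}·y_i:
  -1, 9, -5  ⇒  2A = 3, A = 1.5.
Then Σ (x_i + x_{i+1})·c_i = -24, so x̄ = -24 / (6·1.5) = -8/3.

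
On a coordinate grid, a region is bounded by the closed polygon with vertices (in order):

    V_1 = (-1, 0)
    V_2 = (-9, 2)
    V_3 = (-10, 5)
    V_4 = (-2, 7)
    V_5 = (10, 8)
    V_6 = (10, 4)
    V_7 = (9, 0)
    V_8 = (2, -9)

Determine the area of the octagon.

169.5

Cross-terms: -2, -25, -60, -86, -40, -36, -81, -9  ⇒  Σ = -339
Area = |Σ|/2 = 169.5.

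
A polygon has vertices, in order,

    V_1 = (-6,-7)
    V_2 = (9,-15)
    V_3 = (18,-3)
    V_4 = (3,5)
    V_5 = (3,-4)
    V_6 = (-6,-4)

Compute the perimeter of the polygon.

70

|V_1V_2| = √((15)² + (-8)²) = √289 = 17
|V_2V_3| = √((9)² + (12)²) = √225 = 15
|V_3V_4| = √((-15)² + (8)²) = √289 = 17
|V_4V_5| = √((0)² + (-9)²) = √81 = 9
|V_5V_6| = √((-9)² + (0)²) = √81 = 9
|V_6V_1| = √((0)² + (-3)²) = √9 = 3
Perimeter = 17 + 15 + 17 + 9 + 9 + 3 = 70.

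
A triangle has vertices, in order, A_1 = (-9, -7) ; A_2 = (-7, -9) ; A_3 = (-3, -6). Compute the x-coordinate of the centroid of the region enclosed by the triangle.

-19/3

Apply the surveyor's formula. First the cross-terms c_i = x_i·y_{i+1} − x_{i+1}·y_i:
  32, 15, -33  ⇒  2A = 14, A = 7.
Then Σ (x_i + x_{i+1})·c_i = -266, so x̄ = -266 / (6·7) = -19/3.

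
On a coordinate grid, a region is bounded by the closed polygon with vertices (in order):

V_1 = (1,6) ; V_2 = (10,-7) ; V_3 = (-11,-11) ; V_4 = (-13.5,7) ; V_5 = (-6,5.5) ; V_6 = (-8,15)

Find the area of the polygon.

Cross-terms: -67, -187, -225.5, -32.25, -46, -63  ⇒  Σ = -620.75
Area = |Σ|/2 = 310.375.

310.375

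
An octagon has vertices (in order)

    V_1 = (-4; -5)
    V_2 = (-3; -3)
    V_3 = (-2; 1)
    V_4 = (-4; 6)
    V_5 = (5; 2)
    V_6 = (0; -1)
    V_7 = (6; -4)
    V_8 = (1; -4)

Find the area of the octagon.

49

Apply the shoelace formula: 2A = Σ (x_i·y_{i+1} − x_{i+1}·y_i), indices taken mod 8.
V_1→V_2: (-4)(-3) − (-3)(-5) = -3
V_2→V_3: (-3)(1) − (-2)(-3) = -9
V_3→V_4: (-2)(6) − (-4)(1) = -8
V_4→V_5: (-4)(2) − (5)(6) = -38
V_5→V_6: (5)(-1) − (0)(2) = -5
V_6→V_7: (0)(-4) − (6)(-1) = 6
V_7→V_8: (6)(-4) − (1)(-4) = -20
V_8→V_1: (1)(-5) − (-4)(-4) = -21
Σ = -98
Area = |Σ|/2 = 49.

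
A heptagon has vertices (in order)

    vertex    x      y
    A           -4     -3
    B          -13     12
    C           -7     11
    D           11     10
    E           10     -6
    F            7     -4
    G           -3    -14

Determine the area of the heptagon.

A→B: (-4)(12) − (-13)(-3) = -87
B→C: (-13)(11) − (-7)(12) = -59
C→D: (-7)(10) − (11)(11) = -191
D→E: (11)(-6) − (10)(10) = -166
E→F: (10)(-4) − (7)(-6) = 2
F→G: (7)(-14) − (-3)(-4) = -110
G→A: (-3)(-3) − (-4)(-14) = -47
Σ = -658
Area = |Σ|/2 = 329.

329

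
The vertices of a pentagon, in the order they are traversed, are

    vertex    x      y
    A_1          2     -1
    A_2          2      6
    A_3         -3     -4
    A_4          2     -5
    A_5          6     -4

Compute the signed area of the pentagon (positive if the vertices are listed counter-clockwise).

35.5

Σ = (14) + (10) + (23) + (22) + (2) = 71
Signed area = Σ/2 = 35.5 (positive ⇒ counter-clockwise traversal).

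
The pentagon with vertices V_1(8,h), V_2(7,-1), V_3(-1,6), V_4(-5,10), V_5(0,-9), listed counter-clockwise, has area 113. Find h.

-8

Write out the shoelace sum; only the two edges meeting at V_1 involve h:
2·Area = [(0·h − 8·(-9)) + (8·(-1) − 7·h)] + 106
       = -7·h + 170 = 226
⇒ h = -8.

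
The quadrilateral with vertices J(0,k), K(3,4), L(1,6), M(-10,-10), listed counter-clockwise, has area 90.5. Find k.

-9

The doubled signed area Σ (x_i y_{i+1} − x_{i+1} y_i) is linear in k.
With k=0 it equals 64; the coefficient of k is -13 (from the two edges through J).
So -13·k + 64 = 2·90.5 = 181 ⇒ k = -9.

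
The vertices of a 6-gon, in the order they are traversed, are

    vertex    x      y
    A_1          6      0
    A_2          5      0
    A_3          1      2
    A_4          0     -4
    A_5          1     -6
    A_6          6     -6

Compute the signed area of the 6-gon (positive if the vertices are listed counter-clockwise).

Cross-terms: 0, 10, -4, 4, 30, 36  ⇒  Σ = 76
Signed area = Σ/2 = 38 (positive ⇒ counter-clockwise traversal).

38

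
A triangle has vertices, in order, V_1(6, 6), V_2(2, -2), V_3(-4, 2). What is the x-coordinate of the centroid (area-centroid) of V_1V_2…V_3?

Apply the surveyor's formula. First the cross-terms c_i = x_i·y_{i+1} − x_{i+1}·y_i:
  -24, -4, -36  ⇒  2A = -64, A = -32.
Then Σ (x_i + x_{i+1})·c_i = -256, so x̄ = -256 / (6·(-32)) = 4/3.

4/3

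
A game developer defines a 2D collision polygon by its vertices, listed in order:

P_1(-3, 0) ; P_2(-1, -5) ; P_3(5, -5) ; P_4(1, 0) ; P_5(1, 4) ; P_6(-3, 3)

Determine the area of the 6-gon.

39

Apply the surveyor's formula: 2A = Σ (x_i·y_{i+1} − x_{i+1}·y_i), indices taken mod 6.
P_1→P_2: (-3)(-5) − (-1)(0) = 15
P_2→P_3: (-1)(-5) − (5)(-5) = 30
P_3→P_4: (5)(0) − (1)(-5) = 5
P_4→P_5: (1)(4) − (1)(0) = 4
P_5→P_6: (1)(3) − (-3)(4) = 15
P_6→P_1: (-3)(0) − (-3)(3) = 9
Σ = 78
Area = |Σ|/2 = 39.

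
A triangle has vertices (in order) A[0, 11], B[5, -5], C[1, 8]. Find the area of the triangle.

A→B: (0)(-5) − (5)(11) = -55
B→C: (5)(8) − (1)(-5) = 45
C→A: (1)(11) − (0)(8) = 11
Σ = 1
Area = |Σ|/2 = 0.5.

0.5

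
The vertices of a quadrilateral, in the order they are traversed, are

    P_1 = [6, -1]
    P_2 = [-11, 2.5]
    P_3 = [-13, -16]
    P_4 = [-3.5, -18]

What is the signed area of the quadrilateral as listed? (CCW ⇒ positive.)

Apply the surveyor's formula: 2A = Σ (x_i·y_{i+1} − x_{i+1}·y_i), indices taken mod 4.
Σ = (4) + (208.5) + (178) + (111.5) = 502
Signed area = Σ/2 = 251 (positive ⇒ counter-clockwise traversal).

251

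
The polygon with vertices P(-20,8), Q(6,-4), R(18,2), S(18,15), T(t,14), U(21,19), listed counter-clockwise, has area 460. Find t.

16

The doubled signed area Σ (x_i y_{i+1} − x_{i+1} y_i) is linear in t.
With t=0 it equals 856; the coefficient of t is 4 (from the two edges through T).
So 4·t + 856 = 2·460 = 920 ⇒ t = 16.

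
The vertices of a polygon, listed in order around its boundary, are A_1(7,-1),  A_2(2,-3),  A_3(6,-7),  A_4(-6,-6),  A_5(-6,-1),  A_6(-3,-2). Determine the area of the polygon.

Apply the shoelace (surveyor's) formula: 2A = Σ (x_i·y_{i+1} − x_{i+1}·y_i), indices taken mod 6.
Σ = (-19) + (4) + (-78) + (-30) + (9) + (17) = -97
Area = |Σ|/2 = 48.5.

48.5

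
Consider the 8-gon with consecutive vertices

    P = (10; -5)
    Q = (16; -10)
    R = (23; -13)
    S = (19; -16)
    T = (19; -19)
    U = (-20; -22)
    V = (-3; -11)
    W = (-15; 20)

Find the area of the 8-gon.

585

Σ = (-20) + (22) + (-121) + (-57) + (-798) + (154) + (-225) + (-125) = -1170
Area = |Σ|/2 = 585.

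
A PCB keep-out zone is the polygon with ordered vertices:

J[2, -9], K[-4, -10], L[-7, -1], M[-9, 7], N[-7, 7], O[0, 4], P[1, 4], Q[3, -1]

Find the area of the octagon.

Σ = (-56) + (-66) + (-58) + (-14) + (-28) + (-4) + (-13) + (-25) = -264
Area = |Σ|/2 = 132.

132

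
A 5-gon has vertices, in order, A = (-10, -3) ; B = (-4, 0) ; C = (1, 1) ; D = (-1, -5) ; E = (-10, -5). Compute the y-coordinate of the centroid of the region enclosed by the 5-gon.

Apply the shoelace formula. First the cross-terms c_i = x_i·y_{i+1} − x_{i+1}·y_i:
  -12, -4, -4, -45, -20  ⇒  2A = -85, A = -42.5.
Then Σ (y_i + y_{i+1})·c_i = 658, so ȳ = 658 / (6·(-42.5)) = -658/255.

-658/255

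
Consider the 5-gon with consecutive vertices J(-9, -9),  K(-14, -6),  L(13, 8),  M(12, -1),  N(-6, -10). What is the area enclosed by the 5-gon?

188.5

Apply Gauss's area formula: 2A = Σ (x_i·y_{i+1} − x_{i+1}·y_i), indices taken mod 5.
J→K: (-9)(-6) − (-14)(-9) = -72
K→L: (-14)(8) − (13)(-6) = -34
L→M: (13)(-1) − (12)(8) = -109
M→N: (12)(-10) − (-6)(-1) = -126
N→J: (-6)(-9) − (-9)(-10) = -36
Σ = -377
Area = |Σ|/2 = 188.5.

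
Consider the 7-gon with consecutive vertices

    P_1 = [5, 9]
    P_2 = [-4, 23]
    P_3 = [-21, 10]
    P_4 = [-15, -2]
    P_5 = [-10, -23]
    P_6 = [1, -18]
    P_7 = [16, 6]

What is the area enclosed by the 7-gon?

Apply the shoelace formula: 2A = Σ (x_i·y_{i+1} − x_{i+1}·y_i), indices taken mod 7.
P_1→P_2: (5)(23) − (-4)(9) = 151
P_2→P_3: (-4)(10) − (-21)(23) = 443
P_3→P_4: (-21)(-2) − (-15)(10) = 192
P_4→P_5: (-15)(-23) − (-10)(-2) = 325
P_5→P_6: (-10)(-18) − (1)(-23) = 203
P_6→P_7: (1)(6) − (16)(-18) = 294
P_7→P_1: (16)(9) − (5)(6) = 114
Σ = 1722
Area = |Σ|/2 = 861.

861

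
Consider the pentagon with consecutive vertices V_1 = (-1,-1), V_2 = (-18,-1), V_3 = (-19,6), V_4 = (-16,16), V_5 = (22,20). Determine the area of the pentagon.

513

V_1→V_2: (-1)(-1) − (-18)(-1) = -17
V_2→V_3: (-18)(6) − (-19)(-1) = -127
V_3→V_4: (-19)(16) − (-16)(6) = -208
V_4→V_5: (-16)(20) − (22)(16) = -672
V_5→V_1: (22)(-1) − (-1)(20) = -2
Σ = -1026
Area = |Σ|/2 = 513.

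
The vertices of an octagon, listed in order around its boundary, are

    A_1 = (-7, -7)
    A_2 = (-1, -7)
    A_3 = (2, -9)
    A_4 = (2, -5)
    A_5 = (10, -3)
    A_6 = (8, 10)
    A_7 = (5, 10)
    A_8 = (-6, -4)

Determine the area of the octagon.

162.5

Apply the shoelace (surveyor's) formula: 2A = Σ (x_i·y_{i+1} − x_{i+1}·y_i), indices taken mod 8.
Cross-terms: 42, 23, 8, 44, 124, 30, 40, 14  ⇒  Σ = 325
Area = |Σ|/2 = 162.5.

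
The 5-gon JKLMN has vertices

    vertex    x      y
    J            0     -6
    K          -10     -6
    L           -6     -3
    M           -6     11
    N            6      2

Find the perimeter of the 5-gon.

54

|JK| = √((-10)² + (0)²) = √100 = 10
|KL| = √((4)² + (3)²) = √25 = 5
|LM| = √((0)² + (14)²) = √196 = 14
|MN| = √((12)² + (-9)²) = √225 = 15
|NJ| = √((-6)² + (-8)²) = √100 = 10
Perimeter = 10 + 5 + 14 + 15 + 10 = 54.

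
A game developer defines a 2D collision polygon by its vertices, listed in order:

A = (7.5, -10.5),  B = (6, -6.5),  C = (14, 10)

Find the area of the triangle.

Σ = (14.25) + (151) + (-222) = -56.75
Area = |Σ|/2 = 28.375.

28.375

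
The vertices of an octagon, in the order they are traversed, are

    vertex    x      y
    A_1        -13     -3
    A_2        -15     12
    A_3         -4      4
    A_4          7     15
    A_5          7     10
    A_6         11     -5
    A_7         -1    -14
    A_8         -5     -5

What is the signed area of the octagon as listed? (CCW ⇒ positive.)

-377.5

Cross-terms: -201, -12, -88, -35, -145, -159, -65, -50  ⇒  Σ = -755
Signed area = Σ/2 = -377.5 (negative ⇒ clockwise traversal).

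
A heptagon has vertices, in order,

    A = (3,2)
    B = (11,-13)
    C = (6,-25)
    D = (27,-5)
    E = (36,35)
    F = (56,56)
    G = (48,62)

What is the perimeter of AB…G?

214

|AB| = √((8)² + (-15)²) = √289 = 17
|BC| = √((-5)² + (-12)²) = √169 = 13
|CD| = √((21)² + (20)²) = √841 = 29
|DE| = √((9)² + (40)²) = √1681 = 41
|EF| = √((20)² + (21)²) = √841 = 29
|FG| = √((-8)² + (6)²) = √100 = 10
|GA| = √((-45)² + (-60)²) = √5625 = 75
Perimeter = 17 + 13 + 29 + 41 + 29 + 10 + 75 = 214.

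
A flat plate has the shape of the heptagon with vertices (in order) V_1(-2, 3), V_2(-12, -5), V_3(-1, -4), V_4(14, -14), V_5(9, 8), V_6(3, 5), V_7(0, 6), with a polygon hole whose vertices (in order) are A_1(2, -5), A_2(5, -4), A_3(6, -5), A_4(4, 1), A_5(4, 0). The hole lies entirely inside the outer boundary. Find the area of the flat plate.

Outer boundary:
Apply the surveyor's formula: 2A = Σ (x_i·y_{i+1} − x_{i+1}·y_i), indices taken mod 7.
V_1→V_2: (-2)(-5) − (-12)(3) = 46
V_2→V_3: (-12)(-4) − (-1)(-5) = 43
V_3→V_4: (-1)(-14) − (14)(-4) = 70
V_4→V_5: (14)(8) − (9)(-14) = 238
V_5→V_6: (9)(5) − (3)(8) = 21
V_6→V_7: (3)(6) − (0)(5) = 18
V_7→V_1: (0)(3) − (-2)(6) = 12
Σ = 448
Area = |Σ|/2 = 224.
Hole:
Apply Gauss's area formula: 2A = Σ (x_i·y_{i+1} − x_{i+1}·y_i), indices taken mod 5.
Σ = (17) + (-1) + (26) + (-4) + (-20) = 18
Area = |Σ|/2 = 9.
Net area = 224 − 9 = 215.

215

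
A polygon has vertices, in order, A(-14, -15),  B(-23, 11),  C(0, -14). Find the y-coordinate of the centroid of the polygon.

Apply Gauss's area formula. First the cross-terms c_i = x_i·y_{i+1} − x_{i+1}·y_i:
  -499, 322, -196  ⇒  2A = -373, A = -186.5.
Then Σ (y_i + y_{i+1})·c_i = 6714, so ȳ = 6714 / (6·(-186.5)) = -6.

-6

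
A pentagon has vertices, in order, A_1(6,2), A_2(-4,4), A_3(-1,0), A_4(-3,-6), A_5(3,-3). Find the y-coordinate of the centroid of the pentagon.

-95/279

Apply the shoelace (surveyor's) formula. First the cross-terms c_i = x_i·y_{i+1} − x_{i+1}·y_i:
  32, 4, 6, 27, 24  ⇒  2A = 93, A = 46.5.
Then Σ (y_i + y_{i+1})·c_i = -95, so ȳ = -95 / (6·46.5) = -95/279.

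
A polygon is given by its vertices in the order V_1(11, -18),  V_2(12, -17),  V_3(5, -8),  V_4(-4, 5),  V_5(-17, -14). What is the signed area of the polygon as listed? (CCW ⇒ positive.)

Apply the shoelace (surveyor's) formula: 2A = Σ (x_i·y_{i+1} − x_{i+1}·y_i), indices taken mod 5.
Σ = (29) + (-11) + (-7) + (141) + (460) = 612
Signed area = Σ/2 = 306 (positive ⇒ counter-clockwise traversal).

306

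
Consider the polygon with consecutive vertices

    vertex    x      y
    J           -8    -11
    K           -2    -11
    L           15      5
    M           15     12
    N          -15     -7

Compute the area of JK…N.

Σ = (66) + (155) + (105) + (75) + (109) = 510
Area = |Σ|/2 = 255.

255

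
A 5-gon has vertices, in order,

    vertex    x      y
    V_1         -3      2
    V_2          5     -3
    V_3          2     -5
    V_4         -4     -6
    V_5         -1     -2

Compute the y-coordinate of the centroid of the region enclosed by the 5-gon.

-163/58

Apply the surveyor's formula. First the cross-terms c_i = x_i·y_{i+1} − x_{i+1}·y_i:
  -1, -19, -32, 2, -8  ⇒  2A = -58, A = -29.
Then Σ (y_i + y_{i+1})·c_i = 489, so ȳ = 489 / (6·(-29)) = -163/58.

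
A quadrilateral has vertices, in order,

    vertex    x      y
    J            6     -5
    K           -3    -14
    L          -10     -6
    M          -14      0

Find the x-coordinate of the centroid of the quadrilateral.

-183/47

Apply Gauss's area formula. First the cross-terms c_i = x_i·y_{i+1} − x_{i+1}·y_i:
  -99, -122, -84, 70  ⇒  2A = -235, A = -117.5.
Then Σ (x_i + x_{i+1})·c_i = 2745, so x̄ = 2745 / (6·(-117.5)) = -183/47.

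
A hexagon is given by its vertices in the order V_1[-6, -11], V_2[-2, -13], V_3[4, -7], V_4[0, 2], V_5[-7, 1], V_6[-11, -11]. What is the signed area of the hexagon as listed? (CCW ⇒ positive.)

Cross-terms: 56, 66, 8, 14, 88, 55  ⇒  Σ = 287
Signed area = Σ/2 = 143.5 (positive ⇒ counter-clockwise traversal).

143.5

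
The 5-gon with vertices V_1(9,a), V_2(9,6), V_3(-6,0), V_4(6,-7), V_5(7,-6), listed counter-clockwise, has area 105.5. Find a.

-6

Write out the shoelace sum; only the two edges meeting at V_1 involve a:
2·Area = [(7·a − 9·(-6)) + (9·6 − 9·a)] + 91
       = -2·a + 199 = 211
⇒ a = -6.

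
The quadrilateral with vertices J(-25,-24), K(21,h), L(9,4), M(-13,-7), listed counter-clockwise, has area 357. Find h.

Write out the shoelace sum; only the two edges meeting at K involve h:
2·Area = [((-25)·h − 21·(-24)) + (21·4 − 9·h)] + 126
       = -34·h + 714 = 714
⇒ h = 0.

0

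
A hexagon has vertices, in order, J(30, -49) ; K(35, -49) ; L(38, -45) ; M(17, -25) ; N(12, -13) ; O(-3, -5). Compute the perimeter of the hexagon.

124

|JK| = √((5)² + (0)²) = √25 = 5
|KL| = √((3)² + (4)²) = √25 = 5
|LM| = √((-21)² + (20)²) = √841 = 29
|MN| = √((-5)² + (12)²) = √169 = 13
|NO| = √((-15)² + (8)²) = √289 = 17
|OJ| = √((33)² + (-44)²) = √3025 = 55
Perimeter = 5 + 5 + 29 + 13 + 17 + 55 = 124.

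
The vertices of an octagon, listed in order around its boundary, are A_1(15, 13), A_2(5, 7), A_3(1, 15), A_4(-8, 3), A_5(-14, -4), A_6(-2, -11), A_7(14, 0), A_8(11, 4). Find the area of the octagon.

Apply Gauss's area formula: 2A = Σ (x_i·y_{i+1} − x_{i+1}·y_i), indices taken mod 8.
Σ = (40) + (68) + (123) + (74) + (146) + (154) + (56) + (83) = 744
Area = |Σ|/2 = 372.

372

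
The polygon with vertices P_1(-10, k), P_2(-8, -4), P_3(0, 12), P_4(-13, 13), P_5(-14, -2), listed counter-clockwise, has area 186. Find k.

The doubled signed area Σ (x_i y_{i+1} − x_{i+1} y_i) is linear in k.
With k=0 it equals 288; the coefficient of k is -6 (from the two edges through P_1).
So -6·k + 288 = 2·186 = 372 ⇒ k = -14.

-14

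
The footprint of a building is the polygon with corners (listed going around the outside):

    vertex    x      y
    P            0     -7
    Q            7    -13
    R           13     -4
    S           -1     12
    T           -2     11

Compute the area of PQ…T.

184.5

P→Q: (0)(-13) − (7)(-7) = 49
Q→R: (7)(-4) − (13)(-13) = 141
R→S: (13)(12) − (-1)(-4) = 152
S→T: (-1)(11) − (-2)(12) = 13
T→P: (-2)(-7) − (0)(11) = 14
Σ = 369
Area = |Σ|/2 = 184.5.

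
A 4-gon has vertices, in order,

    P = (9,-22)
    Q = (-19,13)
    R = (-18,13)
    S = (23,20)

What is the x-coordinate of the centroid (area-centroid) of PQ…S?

Apply Gauss's area formula. First the cross-terms c_i = x_i·y_{i+1} − x_{i+1}·y_i:
  -301, -13, -659, -686  ⇒  2A = -1659, A = -829.5.
Then Σ (x_i + x_{i+1})·c_i = -21756, so x̄ = -21756 / (6·(-829.5)) = 1036/237.

1036/237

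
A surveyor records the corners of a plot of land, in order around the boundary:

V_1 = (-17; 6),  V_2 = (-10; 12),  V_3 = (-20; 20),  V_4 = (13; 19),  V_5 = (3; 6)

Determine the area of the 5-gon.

301.5

V_1→V_2: (-17)(12) − (-10)(6) = -144
V_2→V_3: (-10)(20) − (-20)(12) = 40
V_3→V_4: (-20)(19) − (13)(20) = -640
V_4→V_5: (13)(6) − (3)(19) = 21
V_5→V_1: (3)(6) − (-17)(6) = 120
Σ = -603
Area = |Σ|/2 = 301.5.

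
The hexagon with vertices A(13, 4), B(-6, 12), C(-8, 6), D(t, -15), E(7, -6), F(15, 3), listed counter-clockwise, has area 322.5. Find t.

The doubled signed area Σ (x_i y_{i+1} − x_{i+1} y_i) is linear in t.
With t=0 it equals 597; the coefficient of t is -12 (from the two edges through D).
So -12·t + 597 = 2·322.5 = 645 ⇒ t = -4.

-4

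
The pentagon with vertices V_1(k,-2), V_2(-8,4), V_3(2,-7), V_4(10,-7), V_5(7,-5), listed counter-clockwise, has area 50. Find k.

Write out the shoelace sum; only the two edges meeting at V_1 involve k:
2·Area = [(7·(-2) − k·(-5)) + (k·4 − (-8)·(-2))] + 103
       = 9·k + 73 = 100
⇒ k = 3.

3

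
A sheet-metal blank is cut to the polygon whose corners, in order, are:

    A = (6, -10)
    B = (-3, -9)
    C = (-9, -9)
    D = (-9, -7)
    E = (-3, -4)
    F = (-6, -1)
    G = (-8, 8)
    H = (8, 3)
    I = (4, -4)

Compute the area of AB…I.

Apply the shoelace formula: 2A = Σ (x_i·y_{i+1} − x_{i+1}·y_i), indices taken mod 9.
A→B: (6)(-9) − (-3)(-10) = -84
B→C: (-3)(-9) − (-9)(-9) = -54
C→D: (-9)(-7) − (-9)(-9) = -18
D→E: (-9)(-4) − (-3)(-7) = 15
E→F: (-3)(-1) − (-6)(-4) = -21
F→G: (-6)(8) − (-8)(-1) = -56
G→H: (-8)(3) − (8)(8) = -88
H→I: (8)(-4) − (4)(3) = -44
I→A: (4)(-10) − (6)(-4) = -16
Σ = -366
Area = |Σ|/2 = 183.

183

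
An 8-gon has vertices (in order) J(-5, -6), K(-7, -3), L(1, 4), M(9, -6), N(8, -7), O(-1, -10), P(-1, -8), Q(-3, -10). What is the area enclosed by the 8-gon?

Apply the shoelace (surveyor's) formula: 2A = Σ (x_i·y_{i+1} − x_{i+1}·y_i), indices taken mod 8.
Cross-terms: -27, -25, -42, -15, -87, -2, -14, -32  ⇒  Σ = -244
Area = |Σ|/2 = 122.

122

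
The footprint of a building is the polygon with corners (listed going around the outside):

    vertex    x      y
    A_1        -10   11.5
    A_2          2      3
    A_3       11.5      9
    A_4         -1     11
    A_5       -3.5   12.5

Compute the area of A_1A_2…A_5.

A_1→A_2: (-10)(3) − (2)(11.5) = -53
A_2→A_3: (2)(9) − (11.5)(3) = -16.5
A_3→A_4: (11.5)(11) − (-1)(9) = 135.5
A_4→A_5: (-1)(12.5) − (-3.5)(11) = 26
A_5→A_1: (-3.5)(11.5) − (-10)(12.5) = 84.75
Σ = 176.75
Area = |Σ|/2 = 88.375.

88.375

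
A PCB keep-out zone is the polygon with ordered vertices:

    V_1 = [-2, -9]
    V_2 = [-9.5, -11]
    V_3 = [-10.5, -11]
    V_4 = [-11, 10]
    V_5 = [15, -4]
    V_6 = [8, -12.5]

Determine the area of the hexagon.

Σ = (-63.5) + (-11) + (-226) + (-106) + (-155.5) + (-97) = -659
Area = |Σ|/2 = 329.5.

329.5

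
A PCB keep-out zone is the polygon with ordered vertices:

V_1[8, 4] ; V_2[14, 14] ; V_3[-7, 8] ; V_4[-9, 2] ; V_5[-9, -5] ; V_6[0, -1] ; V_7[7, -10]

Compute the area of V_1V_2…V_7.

Apply the shoelace (surveyor's) formula: 2A = Σ (x_i·y_{i+1} − x_{i+1}·y_i), indices taken mod 7.
Σ = (56) + (210) + (58) + (63) + (9) + (7) + (108) = 511
Area = |Σ|/2 = 255.5.

255.5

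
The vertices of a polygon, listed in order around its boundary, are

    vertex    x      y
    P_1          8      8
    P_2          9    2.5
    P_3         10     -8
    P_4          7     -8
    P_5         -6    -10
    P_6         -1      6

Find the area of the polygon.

196.5

Apply Gauss's area formula: 2A = Σ (x_i·y_{i+1} − x_{i+1}·y_i), indices taken mod 6.
Σ = (-52) + (-97) + (-24) + (-118) + (-46) + (-56) = -393
Area = |Σ|/2 = 196.5.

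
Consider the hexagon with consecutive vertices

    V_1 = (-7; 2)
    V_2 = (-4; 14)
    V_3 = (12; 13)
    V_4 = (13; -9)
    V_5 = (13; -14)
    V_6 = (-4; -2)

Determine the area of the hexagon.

Apply the shoelace formula: 2A = Σ (x_i·y_{i+1} − x_{i+1}·y_i), indices taken mod 6.
Σ = (-90) + (-220) + (-277) + (-65) + (-82) + (-22) = -756
Area = |Σ|/2 = 378.

378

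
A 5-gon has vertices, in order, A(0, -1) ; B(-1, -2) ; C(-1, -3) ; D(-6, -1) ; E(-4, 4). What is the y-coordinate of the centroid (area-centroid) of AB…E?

2/41

Apply the surveyor's formula. First the cross-terms c_i = x_i·y_{i+1} − x_{i+1}·y_i:
  -1, 1, -17, -28, 4  ⇒  2A = -41, A = -20.5.
Then Σ (y_i + y_{i+1})·c_i = -6, so ȳ = -6 / (6·(-20.5)) = 2/41.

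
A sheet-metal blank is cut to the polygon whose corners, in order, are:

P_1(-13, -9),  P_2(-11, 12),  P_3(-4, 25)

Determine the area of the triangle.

Apply the shoelace (surveyor's) formula: 2A = Σ (x_i·y_{i+1} − x_{i+1}·y_i), indices taken mod 3.
Σ = (-255) + (-227) + (361) = -121
Area = |Σ|/2 = 60.5.

60.5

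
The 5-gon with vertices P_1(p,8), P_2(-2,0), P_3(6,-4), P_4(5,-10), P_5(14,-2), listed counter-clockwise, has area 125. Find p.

12

The doubled signed area Σ (x_i y_{i+1} − x_{i+1} y_i) is linear in p.
With p=0 it equals 226; the coefficient of p is 2 (from the two edges through P_1).
So 2·p + 226 = 2·125 = 250 ⇒ p = 12.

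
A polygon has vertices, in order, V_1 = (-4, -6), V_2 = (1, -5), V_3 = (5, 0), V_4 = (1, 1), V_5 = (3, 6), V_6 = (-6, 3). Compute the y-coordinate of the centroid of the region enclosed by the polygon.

-31/114

Apply Gauss's area formula. First the cross-terms c_i = x_i·y_{i+1} − x_{i+1}·y_i:
  26, 25, 5, 3, 45, 48  ⇒  2A = 152, A = 76.
Then Σ (y_i + y_{i+1})·c_i = -124, so ȳ = -124 / (6·76) = -31/114.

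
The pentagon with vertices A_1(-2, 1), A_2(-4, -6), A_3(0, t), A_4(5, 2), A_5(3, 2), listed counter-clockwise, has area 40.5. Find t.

Write out the shoelace sum; only the two edges meeting at A_3 involve t:
2·Area = [((-4)·t − 0·(-6)) + (0·2 − 5·t)] + 27
       = -9·t + 27 = 81
⇒ t = -6.

-6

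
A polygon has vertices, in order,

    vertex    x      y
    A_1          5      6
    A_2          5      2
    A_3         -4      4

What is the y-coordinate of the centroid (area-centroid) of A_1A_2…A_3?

Apply the shoelace formula. First the cross-terms c_i = x_i·y_{i+1} − x_{i+1}·y_i:
  -20, 28, -44  ⇒  2A = -36, A = -18.
Then Σ (y_i + y_{i+1})·c_i = -432, so ȳ = -432 / (6·(-18)) = 4.

4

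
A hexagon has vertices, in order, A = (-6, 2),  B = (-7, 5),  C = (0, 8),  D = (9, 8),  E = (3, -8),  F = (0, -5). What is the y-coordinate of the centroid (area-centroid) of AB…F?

569/285

Apply the surveyor's formula. First the cross-terms c_i = x_i·y_{i+1} − x_{i+1}·y_i:
  -16, -56, -72, -96, -15, -30  ⇒  2A = -285, A = -142.5.
Then Σ (y_i + y_{i+1})·c_i = -1707, so ȳ = -1707 / (6·(-142.5)) = 569/285.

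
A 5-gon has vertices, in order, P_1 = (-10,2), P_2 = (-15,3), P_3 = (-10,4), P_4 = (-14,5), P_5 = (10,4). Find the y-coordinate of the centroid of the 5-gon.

Apply the surveyor's formula. First the cross-terms c_i = x_i·y_{i+1} − x_{i+1}·y_i:
  0, -30, 6, -106, 60  ⇒  2A = -70, A = -35.
Then Σ (y_i + y_{i+1})·c_i = -750, so ȳ = -750 / (6·(-35)) = 25/7.

25/7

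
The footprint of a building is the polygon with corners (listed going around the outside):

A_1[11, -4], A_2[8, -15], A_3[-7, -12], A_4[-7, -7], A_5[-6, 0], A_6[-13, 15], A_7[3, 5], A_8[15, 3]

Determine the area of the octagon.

Apply the surveyor's formula: 2A = Σ (x_i·y_{i+1} − x_{i+1}·y_i), indices taken mod 8.
A_1→A_2: (11)(-15) − (8)(-4) = -133
A_2→A_3: (8)(-12) − (-7)(-15) = -201
A_3→A_4: (-7)(-7) − (-7)(-12) = -35
A_4→A_5: (-7)(0) − (-6)(-7) = -42
A_5→A_6: (-6)(15) − (-13)(0) = -90
A_6→A_7: (-13)(5) − (3)(15) = -110
A_7→A_8: (3)(3) − (15)(5) = -66
A_8→A_1: (15)(-4) − (11)(3) = -93
Σ = -770
Area = |Σ|/2 = 385.

385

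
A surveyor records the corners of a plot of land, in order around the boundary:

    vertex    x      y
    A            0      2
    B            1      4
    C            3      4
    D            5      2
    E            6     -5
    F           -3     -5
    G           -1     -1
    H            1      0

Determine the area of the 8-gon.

A→B: (0)(4) − (1)(2) = -2
B→C: (1)(4) − (3)(4) = -8
C→D: (3)(2) − (5)(4) = -14
D→E: (5)(-5) − (6)(2) = -37
E→F: (6)(-5) − (-3)(-5) = -45
F→G: (-3)(-1) − (-1)(-5) = -2
G→H: (-1)(0) − (1)(-1) = 1
H→A: (1)(2) − (0)(0) = 2
Σ = -105
Area = |Σ|/2 = 52.5.

52.5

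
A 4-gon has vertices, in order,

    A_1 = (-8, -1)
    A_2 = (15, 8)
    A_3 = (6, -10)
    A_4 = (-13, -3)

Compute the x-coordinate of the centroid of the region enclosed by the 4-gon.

77/29

Apply the shoelace (surveyor's) formula. First the cross-terms c_i = x_i·y_{i+1} − x_{i+1}·y_i:
  -49, -198, -148, -11  ⇒  2A = -406, A = -203.
Then Σ (x_i + x_{i+1})·c_i = -3234, so x̄ = -3234 / (6·(-203)) = 77/29.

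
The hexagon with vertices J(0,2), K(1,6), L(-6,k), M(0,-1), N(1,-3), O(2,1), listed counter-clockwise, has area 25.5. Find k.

Write out the shoelace sum; only the two edges meeting at L involve k:
2·Area = [(1·k − (-6)·6) + ((-6)·(-1) − 0·k)] + 10
       = 1·k + 52 = 51
⇒ k = -1.

-1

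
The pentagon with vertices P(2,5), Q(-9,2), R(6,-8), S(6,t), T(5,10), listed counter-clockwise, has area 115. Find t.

Write out the shoelace sum; only the two edges meeting at S involve t:
2·Area = [(6·t − 6·(-8)) + (6·10 − 5·t)] + 114
       = 1·t + 222 = 230
⇒ t = 8.

8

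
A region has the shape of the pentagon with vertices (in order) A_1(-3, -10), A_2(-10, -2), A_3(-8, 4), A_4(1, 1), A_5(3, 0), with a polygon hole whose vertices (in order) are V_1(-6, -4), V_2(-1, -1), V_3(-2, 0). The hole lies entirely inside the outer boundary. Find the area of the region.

Outer boundary:
Cross-terms: -94, -56, -12, -3, -30  ⇒  Σ = -195
Area = |Σ|/2 = 97.5.
Hole:
Apply the surveyor's formula: 2A = Σ (x_i·y_{i+1} − x_{i+1}·y_i), indices taken mod 3.
Cross-terms: 2, -2, 8  ⇒  Σ = 8
Area = |Σ|/2 = 4.
Net area = 97.5 − 4 = 93.5.

93.5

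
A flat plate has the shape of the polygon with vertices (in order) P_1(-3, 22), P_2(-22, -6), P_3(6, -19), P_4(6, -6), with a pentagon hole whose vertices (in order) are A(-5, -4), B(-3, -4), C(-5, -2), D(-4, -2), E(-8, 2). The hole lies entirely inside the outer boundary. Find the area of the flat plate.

567

Outer boundary:
Apply the surveyor's formula: 2A = Σ (x_i·y_{i+1} − x_{i+1}·y_i), indices taken mod 4.
Σ = (502) + (454) + (78) + (114) = 1148
Area = |Σ|/2 = 574.
Hole:
Apply the shoelace formula: 2A = Σ (x_i·y_{i+1} − x_{i+1}·y_i), indices taken mod 5.
Σ = (8) + (-14) + (2) + (-24) + (42) = 14
Area = |Σ|/2 = 7.
Net area = 574 − 7 = 567.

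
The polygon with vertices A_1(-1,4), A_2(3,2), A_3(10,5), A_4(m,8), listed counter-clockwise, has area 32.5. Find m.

4

Write out the shoelace sum; only the two edges meeting at A_4 involve m:
2·Area = [(10·8 − m·5) + (m·4 − (-1)·8)] + -19
       = -1·m + 69 = 65
⇒ m = 4.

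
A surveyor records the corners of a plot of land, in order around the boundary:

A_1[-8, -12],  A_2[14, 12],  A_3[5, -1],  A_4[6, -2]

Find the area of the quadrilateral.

Apply the surveyor's formula: 2A = Σ (x_i·y_{i+1} − x_{i+1}·y_i), indices taken mod 4.
Cross-terms: 72, -74, -4, -88  ⇒  Σ = -94
Area = |Σ|/2 = 47.

47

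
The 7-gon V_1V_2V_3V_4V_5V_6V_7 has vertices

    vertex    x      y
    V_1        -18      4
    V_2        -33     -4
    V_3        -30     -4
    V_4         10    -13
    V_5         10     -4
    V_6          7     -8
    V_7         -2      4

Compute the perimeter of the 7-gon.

106

|V_1V_2| = √((-15)² + (-8)²) = √289 = 17
|V_2V_3| = √((3)² + (0)²) = √9 = 3
|V_3V_4| = √((40)² + (-9)²) = √1681 = 41
|V_4V_5| = √((0)² + (9)²) = √81 = 9
|V_5V_6| = √((-3)² + (-4)²) = √25 = 5
|V_6V_7| = √((-9)² + (12)²) = √225 = 15
|V_7V_1| = √((-16)² + (0)²) = √256 = 16
Perimeter = 17 + 3 + 41 + 9 + 5 + 15 + 16 = 106.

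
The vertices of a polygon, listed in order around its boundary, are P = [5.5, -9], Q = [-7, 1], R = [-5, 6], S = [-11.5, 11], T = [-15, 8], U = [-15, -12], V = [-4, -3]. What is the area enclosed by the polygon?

Cross-terms: -57.5, -37, 14, 73, 300, -3, 52.5  ⇒  Σ = 342
Area = |Σ|/2 = 171.

171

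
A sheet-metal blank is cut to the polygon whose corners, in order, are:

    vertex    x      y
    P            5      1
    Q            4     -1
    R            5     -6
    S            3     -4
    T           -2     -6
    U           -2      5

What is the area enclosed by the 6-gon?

52.5

Cross-terms: -9, -19, -2, -26, -22, -27  ⇒  Σ = -105
Area = |Σ|/2 = 52.5.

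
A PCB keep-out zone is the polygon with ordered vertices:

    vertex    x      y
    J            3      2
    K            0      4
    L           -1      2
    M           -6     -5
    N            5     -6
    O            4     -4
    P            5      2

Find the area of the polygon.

Apply the surveyor's formula: 2A = Σ (x_i·y_{i+1} − x_{i+1}·y_i), indices taken mod 7.
Σ = (12) + (4) + (17) + (61) + (4) + (28) + (4) = 130
Area = |Σ|/2 = 65.

65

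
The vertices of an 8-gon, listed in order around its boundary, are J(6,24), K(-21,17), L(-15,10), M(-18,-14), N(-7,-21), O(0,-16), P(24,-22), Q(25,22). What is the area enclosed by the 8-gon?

1681.5

Apply the surveyor's formula: 2A = Σ (x_i·y_{i+1} − x_{i+1}·y_i), indices taken mod 8.
Cross-terms: 606, 45, 390, 280, 112, 384, 1078, 468  ⇒  Σ = 3363
Area = |Σ|/2 = 1681.5.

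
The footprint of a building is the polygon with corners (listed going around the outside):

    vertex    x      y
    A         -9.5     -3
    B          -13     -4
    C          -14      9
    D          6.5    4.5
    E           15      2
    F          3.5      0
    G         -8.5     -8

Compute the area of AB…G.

217.75

Σ = (-1) + (-173) + (-121.5) + (-54.5) + (-7) + (-28) + (-50.5) = -435.5
Area = |Σ|/2 = 217.75.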